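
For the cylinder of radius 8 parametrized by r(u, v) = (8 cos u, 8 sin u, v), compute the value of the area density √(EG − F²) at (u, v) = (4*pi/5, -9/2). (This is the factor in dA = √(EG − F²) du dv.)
√(EG − F²)|_{(4*pi/5, -9/2)} = 8

E = 64, F = 0, G = 1, so EG − F² = 64. Taking the positive square root: √(EG − F²) = 8. At (u, v) = (4*pi/5, -9/2): 8.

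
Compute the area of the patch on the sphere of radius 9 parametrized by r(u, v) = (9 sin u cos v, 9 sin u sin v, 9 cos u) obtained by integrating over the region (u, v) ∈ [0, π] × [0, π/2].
Area = 81*pi

Area = ∫∫ √(EG − F²) du dv with √(EG − F²) = 81*Abs(sin(u)). Integrating over [0, π] × [0, π/2] gives 81*pi.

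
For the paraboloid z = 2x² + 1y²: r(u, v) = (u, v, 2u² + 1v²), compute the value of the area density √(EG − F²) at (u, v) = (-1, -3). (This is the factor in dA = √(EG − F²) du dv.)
√(EG − F²)|_{(-1, -3)} = sqrt(53)

E = 16*u^2 + 1, F = 8*u*v, G = 4*v^2 + 1, so EG − F² = 16*u^2 + 4*v^2 + 1. Taking the positive square root: √(EG − F²) = sqrt(16*u^2 + 4*v^2 + 1). At (u, v) = (-1, -3): sqrt(53).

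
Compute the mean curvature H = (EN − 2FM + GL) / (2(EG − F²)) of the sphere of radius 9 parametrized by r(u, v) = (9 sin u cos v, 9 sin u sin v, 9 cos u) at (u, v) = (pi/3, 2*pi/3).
H = -1/9

With E = 81, F = 0, G = 81*sin(u)^2, L = -9*sin(u)/Abs(sin(u)), M = 0, N = -9*sin(u)^3/Abs(sin(u)), assemble
  H = (EN − 2FM + GL) / (2(EG − F²)) = -sin(u)/(9*Abs(sin(u))).
At (u, v) = (pi/3, 2*pi/3): H = -1/9.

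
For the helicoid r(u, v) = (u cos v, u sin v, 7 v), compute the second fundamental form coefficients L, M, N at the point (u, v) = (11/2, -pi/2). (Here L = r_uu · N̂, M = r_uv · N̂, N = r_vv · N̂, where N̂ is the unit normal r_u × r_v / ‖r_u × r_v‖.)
L = 0;  M = -14*sqrt(317)/317;  N = 0

Compute the unit normal N̂(u, v) = (7*sin(v)/sqrt(u^2 + 49), -7*cos(v)/sqrt(u^2 + 49), u/sqrt(u^2 + 49)), and the second partials r_uu, r_uv, r_vv. Take dot products:
  L(u, v) = r_uu · N̂ = 0,
  M(u, v) = r_uv · N̂ = -7/sqrt(u^2 + 49),
  N(u, v) = r_vv · N̂ = 0.
Evaluating at (u, v) = (11/2, -pi/2):
  L = 0, M = -14*sqrt(317)/317, N = 0.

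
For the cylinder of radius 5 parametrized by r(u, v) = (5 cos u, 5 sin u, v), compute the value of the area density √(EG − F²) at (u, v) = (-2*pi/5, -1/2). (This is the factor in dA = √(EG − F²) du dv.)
√(EG − F²)|_{(-2*pi/5, -1/2)} = 5

E = 25, F = 0, G = 1, so EG − F² = 25. Taking the positive square root: √(EG − F²) = 5. At (u, v) = (-2*pi/5, -1/2): 5.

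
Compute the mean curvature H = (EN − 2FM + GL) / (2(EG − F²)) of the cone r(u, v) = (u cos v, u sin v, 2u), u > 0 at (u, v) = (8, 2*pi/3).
H = sqrt(5)/40

With E = 5, F = 0, G = u^2, L = 0, M = 0, N = 2*sqrt(5)*u^2/(5*Abs(u)), assemble
  H = (EN − 2FM + GL) / (2(EG − F²)) = sqrt(5)/(5*Abs(u)).
At (u, v) = (8, 2*pi/3): H = sqrt(5)/40.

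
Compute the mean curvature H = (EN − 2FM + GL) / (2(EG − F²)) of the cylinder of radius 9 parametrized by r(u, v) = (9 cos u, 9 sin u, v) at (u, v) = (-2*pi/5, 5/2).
H = -1/18

With E = 81, F = 0, G = 1, L = -9, M = 0, N = 0, assemble
  H = (EN − 2FM + GL) / (2(EG − F²)) = -1/18.
At (u, v) = (-2*pi/5, 5/2): H = -1/18.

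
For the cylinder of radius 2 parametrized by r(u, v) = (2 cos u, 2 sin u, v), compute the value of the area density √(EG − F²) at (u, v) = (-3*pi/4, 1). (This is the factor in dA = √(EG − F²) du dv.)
√(EG − F²)|_{(-3*pi/4, 1)} = 2

E = 4, F = 0, G = 1, so EG − F² = 4. Taking the positive square root: √(EG − F²) = 2. At (u, v) = (-3*pi/4, 1): 2.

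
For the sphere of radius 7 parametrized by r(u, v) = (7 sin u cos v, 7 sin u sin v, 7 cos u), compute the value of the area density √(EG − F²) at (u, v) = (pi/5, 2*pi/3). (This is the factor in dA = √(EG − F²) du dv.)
√(EG − F²)|_{(pi/5, 2*pi/3)} = 49*sqrt(10 - 2*sqrt(5))/4

E = 49, F = 0, G = 49*sin(u)^2, so EG − F² = 2401*sin(u)^2. Taking the positive square root: √(EG − F²) = 49*Abs(sin(u)). At (u, v) = (pi/5, 2*pi/3): 49*sqrt(10 - 2*sqrt(5))/4.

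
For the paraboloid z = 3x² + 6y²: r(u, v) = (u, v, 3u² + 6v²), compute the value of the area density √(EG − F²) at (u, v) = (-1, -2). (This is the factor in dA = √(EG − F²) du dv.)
√(EG − F²)|_{(-1, -2)} = sqrt(613)

E = 36*u^2 + 1, F = 72*u*v, G = 144*v^2 + 1, so EG − F² = 36*u^2 + 144*v^2 + 1. Taking the positive square root: √(EG − F²) = sqrt(36*u^2 + 144*v^2 + 1). At (u, v) = (-1, -2): sqrt(613).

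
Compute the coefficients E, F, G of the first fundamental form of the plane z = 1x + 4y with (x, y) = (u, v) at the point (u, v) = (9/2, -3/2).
E = 2;  F = 4;  G = 17

Partials: r_u = (1, 0, 1), r_v = (0, 1, 4). As functions of (u, v):
  E = r_u · r_u = 2,
  F = r_u · r_v = 4,
  G = r_v · r_v = 17.
Evaluating at (u, v) = (9/2, -3/2): E = 2, F = 4, G = 17.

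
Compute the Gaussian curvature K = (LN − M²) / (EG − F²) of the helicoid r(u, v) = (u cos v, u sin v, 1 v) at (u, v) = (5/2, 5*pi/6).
K = -16/841

Coefficients of the first fundamental form: E = 1, F = 0, G = u^2 + 1.
Coefficients of the second fundamental form: L = 0, M = -1/sqrt(u^2 + 1), N = 0.
Assemble K = (LN − M²)/(EG − F²) = -1/(u^2 + 1)^2. At (u, v) = (5/2, 5*pi/6): K = -16/841.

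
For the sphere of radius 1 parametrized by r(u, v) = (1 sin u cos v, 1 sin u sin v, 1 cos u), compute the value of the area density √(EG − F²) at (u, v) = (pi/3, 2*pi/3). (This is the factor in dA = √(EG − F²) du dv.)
√(EG − F²)|_{(pi/3, 2*pi/3)} = sqrt(3)/2

E = 1, F = 0, G = sin(u)^2, so EG − F² = sin(u)^2. Taking the positive square root: √(EG − F²) = Abs(sin(u)). At (u, v) = (pi/3, 2*pi/3): sqrt(3)/2.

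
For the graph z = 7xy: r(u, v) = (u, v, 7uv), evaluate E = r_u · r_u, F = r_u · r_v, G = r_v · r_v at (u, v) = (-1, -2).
E = 197;  F = 98;  G = 50

Partials: r_u = (1, 0, 7*v), r_v = (0, 1, 7*u). As functions of (u, v):
  E = r_u · r_u = 49*v^2 + 1,
  F = r_u · r_v = 49*u*v,
  G = r_v · r_v = 49*u^2 + 1.
Evaluating at (u, v) = (-1, -2): E = 197, F = 98, G = 50.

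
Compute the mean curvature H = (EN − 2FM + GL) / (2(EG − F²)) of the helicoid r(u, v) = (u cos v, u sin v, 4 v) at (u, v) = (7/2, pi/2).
H = 0

With E = 1, F = 0, G = u^2 + 16, L = 0, M = -4/sqrt(u^2 + 16), N = 0, assemble
  H = (EN − 2FM + GL) / (2(EG − F²)) = 0.
At (u, v) = (7/2, pi/2): H = 0.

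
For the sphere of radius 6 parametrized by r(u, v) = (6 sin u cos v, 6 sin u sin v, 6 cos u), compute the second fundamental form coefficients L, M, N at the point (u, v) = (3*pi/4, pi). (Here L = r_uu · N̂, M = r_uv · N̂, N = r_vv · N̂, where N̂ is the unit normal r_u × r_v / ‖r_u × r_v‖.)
L = -6;  M = 0;  N = -3

Compute the unit normal N̂(u, v) = (sin(u)^2*cos(v)/Abs(sin(u)), sin(u)^2*sin(v)/Abs(sin(u)), sin(2*u)/(2*Abs(sin(u)))), and the second partials r_uu, r_uv, r_vv. Take dot products:
  L(u, v) = r_uu · N̂ = -6*sin(u)/Abs(sin(u)),
  M(u, v) = r_uv · N̂ = 0,
  N(u, v) = r_vv · N̂ = -6*sin(u)^3/Abs(sin(u)).
Evaluating at (u, v) = (3*pi/4, pi):
  L = -6, M = 0, N = -3.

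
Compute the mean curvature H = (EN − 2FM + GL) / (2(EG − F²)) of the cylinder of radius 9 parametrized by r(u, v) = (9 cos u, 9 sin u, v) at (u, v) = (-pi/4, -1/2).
H = -1/18

With E = 81, F = 0, G = 1, L = -9, M = 0, N = 0, assemble
  H = (EN − 2FM + GL) / (2(EG − F²)) = -1/18.
At (u, v) = (-pi/4, -1/2): H = -1/18.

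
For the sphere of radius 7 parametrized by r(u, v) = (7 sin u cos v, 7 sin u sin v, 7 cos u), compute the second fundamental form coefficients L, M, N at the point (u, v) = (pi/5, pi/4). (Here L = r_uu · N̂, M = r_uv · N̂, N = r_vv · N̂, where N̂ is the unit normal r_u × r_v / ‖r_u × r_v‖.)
L = -7;  M = 0;  N = -35/8 + 7*sqrt(5)/8

Compute the unit normal N̂(u, v) = (sin(u)^2*cos(v)/Abs(sin(u)), sin(u)^2*sin(v)/Abs(sin(u)), sin(2*u)/(2*Abs(sin(u)))), and the second partials r_uu, r_uv, r_vv. Take dot products:
  L(u, v) = r_uu · N̂ = -7*sin(u)/Abs(sin(u)),
  M(u, v) = r_uv · N̂ = 0,
  N(u, v) = r_vv · N̂ = -7*sin(u)^3/Abs(sin(u)).
Evaluating at (u, v) = (pi/5, pi/4):
  L = -7, M = 0, N = -35/8 + 7*sqrt(5)/8.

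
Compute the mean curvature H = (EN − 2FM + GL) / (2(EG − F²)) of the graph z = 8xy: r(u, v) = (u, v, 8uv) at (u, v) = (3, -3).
H = 4608*sqrt(1153)/1329409

With E = 64*v^2 + 1, F = 64*u*v, G = 64*u^2 + 1, L = 0, M = 8/sqrt(64*u^2 + 64*v^2 + 1), N = 0, assemble
  H = (EN − 2FM + GL) / (2(EG − F²)) = -512*u*v/(64*u^2 + 64*v^2 + 1)^(3/2).
At (u, v) = (3, -3): H = 4608*sqrt(1153)/1329409.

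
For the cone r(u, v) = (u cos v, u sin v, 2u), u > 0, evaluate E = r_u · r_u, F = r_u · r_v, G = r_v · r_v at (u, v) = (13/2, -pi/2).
E = 5;  F = 0;  G = 169/4

Partials: r_u = (cos(v), sin(v), 2), r_v = (-u*sin(v), u*cos(v), 0). As functions of (u, v):
  E = r_u · r_u = 5,
  F = r_u · r_v = 0,
  G = r_v · r_v = u^2.
Evaluating at (u, v) = (13/2, -pi/2): E = 5, F = 0, G = 169/4.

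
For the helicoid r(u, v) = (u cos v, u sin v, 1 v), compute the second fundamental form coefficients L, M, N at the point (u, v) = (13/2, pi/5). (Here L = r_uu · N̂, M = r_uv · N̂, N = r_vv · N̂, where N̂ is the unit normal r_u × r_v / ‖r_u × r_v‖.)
L = 0;  M = -2*sqrt(173)/173;  N = 0

Compute the unit normal N̂(u, v) = (sin(v)/sqrt(u^2 + 1), -cos(v)/sqrt(u^2 + 1), u/sqrt(u^2 + 1)), and the second partials r_uu, r_uv, r_vv. Take dot products:
  L(u, v) = r_uu · N̂ = 0,
  M(u, v) = r_uv · N̂ = -1/sqrt(u^2 + 1),
  N(u, v) = r_vv · N̂ = 0.
Evaluating at (u, v) = (13/2, pi/5):
  L = 0, M = -2*sqrt(173)/173, N = 0.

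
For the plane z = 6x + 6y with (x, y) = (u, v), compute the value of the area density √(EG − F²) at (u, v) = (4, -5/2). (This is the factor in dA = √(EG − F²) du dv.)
√(EG − F²)|_{(4, -5/2)} = sqrt(73)

E = 37, F = 36, G = 37, so EG − F² = 73. Taking the positive square root: √(EG − F²) = sqrt(73). At (u, v) = (4, -5/2): sqrt(73).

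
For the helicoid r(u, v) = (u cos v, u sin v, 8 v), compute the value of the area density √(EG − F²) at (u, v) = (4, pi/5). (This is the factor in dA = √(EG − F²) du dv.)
√(EG − F²)|_{(4, pi/5)} = 4*sqrt(5)

E = 1, F = 0, G = u^2 + 64, so EG − F² = u^2 + 64. Taking the positive square root: √(EG − F²) = sqrt(u^2 + 64). At (u, v) = (4, pi/5): 4*sqrt(5).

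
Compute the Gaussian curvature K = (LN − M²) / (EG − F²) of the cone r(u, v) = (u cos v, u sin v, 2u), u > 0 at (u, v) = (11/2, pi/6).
K = 0

Coefficients of the first fundamental form: E = 5, F = 0, G = u^2.
Coefficients of the second fundamental form: L = 0, M = 0, N = 2*sqrt(5)*u^2/(5*Abs(u)).
Assemble K = (LN − M²)/(EG − F²) = 0. At (u, v) = (11/2, pi/6): K = 0.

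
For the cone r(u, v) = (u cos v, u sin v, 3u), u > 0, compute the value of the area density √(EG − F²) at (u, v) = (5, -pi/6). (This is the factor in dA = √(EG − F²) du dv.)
√(EG − F²)|_{(5, -pi/6)} = 5*sqrt(10)

E = 10, F = 0, G = u^2, so EG − F² = 10*u^2. Taking the positive square root: √(EG − F²) = sqrt(10)*Abs(u). At (u, v) = (5, -pi/6): 5*sqrt(10).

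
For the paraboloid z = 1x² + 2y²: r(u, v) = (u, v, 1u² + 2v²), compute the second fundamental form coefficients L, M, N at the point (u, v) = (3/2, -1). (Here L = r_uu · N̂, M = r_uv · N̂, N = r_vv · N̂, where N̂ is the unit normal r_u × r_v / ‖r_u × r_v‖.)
L = sqrt(26)/13;  M = 0;  N = 2*sqrt(26)/13

Compute the unit normal N̂(u, v) = (-2*u/sqrt(4*u^2 + 16*v^2 + 1), -4*v/sqrt(4*u^2 + 16*v^2 + 1), 1/sqrt(4*u^2 + 16*v^2 + 1)), and the second partials r_uu, r_uv, r_vv. Take dot products:
  L(u, v) = r_uu · N̂ = 2/sqrt(4*u^2 + 16*v^2 + 1),
  M(u, v) = r_uv · N̂ = 0,
  N(u, v) = r_vv · N̂ = 4/sqrt(4*u^2 + 16*v^2 + 1).
Evaluating at (u, v) = (3/2, -1):
  L = sqrt(26)/13, M = 0, N = 2*sqrt(26)/13.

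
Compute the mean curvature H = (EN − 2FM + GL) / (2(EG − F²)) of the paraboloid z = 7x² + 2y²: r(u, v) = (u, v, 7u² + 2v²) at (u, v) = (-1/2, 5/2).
H = 269*sqrt(6)/1500

With E = 196*u^2 + 1, F = 56*u*v, G = 16*v^2 + 1, L = 14/sqrt(196*u^2 + 16*v^2 + 1), M = 0, N = 4/sqrt(196*u^2 + 16*v^2 + 1), assemble
  H = (EN − 2FM + GL) / (2(EG − F²)) = (392*u^2 + 112*v^2 + 9)/(196*u^2 + 16*v^2 + 1)^(3/2).
At (u, v) = (-1/2, 5/2): H = 269*sqrt(6)/1500.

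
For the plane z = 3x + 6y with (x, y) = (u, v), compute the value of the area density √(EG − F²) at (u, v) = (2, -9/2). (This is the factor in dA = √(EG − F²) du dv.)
√(EG − F²)|_{(2, -9/2)} = sqrt(46)

E = 10, F = 18, G = 37, so EG − F² = 46. Taking the positive square root: √(EG − F²) = sqrt(46). At (u, v) = (2, -9/2): sqrt(46).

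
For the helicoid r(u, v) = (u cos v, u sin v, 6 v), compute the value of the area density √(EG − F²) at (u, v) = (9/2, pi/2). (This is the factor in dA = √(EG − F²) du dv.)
√(EG − F²)|_{(9/2, pi/2)} = 15/2

E = 1, F = 0, G = u^2 + 36, so EG − F² = u^2 + 36. Taking the positive square root: √(EG − F²) = sqrt(u^2 + 36). At (u, v) = (9/2, pi/2): 15/2.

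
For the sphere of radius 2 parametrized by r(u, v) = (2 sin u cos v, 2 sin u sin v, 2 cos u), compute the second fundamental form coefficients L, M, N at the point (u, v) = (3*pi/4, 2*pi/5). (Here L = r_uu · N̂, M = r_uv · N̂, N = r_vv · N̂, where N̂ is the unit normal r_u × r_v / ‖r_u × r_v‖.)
L = -2;  M = 0;  N = -1

Compute the unit normal N̂(u, v) = (sin(u)^2*cos(v)/Abs(sin(u)), sin(u)^2*sin(v)/Abs(sin(u)), sin(2*u)/(2*Abs(sin(u)))), and the second partials r_uu, r_uv, r_vv. Take dot products:
  L(u, v) = r_uu · N̂ = -2*sin(u)/Abs(sin(u)),
  M(u, v) = r_uv · N̂ = 0,
  N(u, v) = r_vv · N̂ = -2*sin(u)^3/Abs(sin(u)).
Evaluating at (u, v) = (3*pi/4, 2*pi/5):
  L = -2, M = 0, N = -1.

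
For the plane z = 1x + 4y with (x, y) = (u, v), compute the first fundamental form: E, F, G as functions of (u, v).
E = 2;  F = 4;  G = 17

Compute partials: r_u = (1, 0, 1), r_v = (0, 1, 4). Then
  E = r_u · r_u = 2,
  F = r_u · r_v = 4,
  G = r_v · r_v = 17.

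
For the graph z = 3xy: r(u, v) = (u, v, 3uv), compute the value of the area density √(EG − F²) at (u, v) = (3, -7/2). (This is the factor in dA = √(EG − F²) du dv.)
√(EG − F²)|_{(3, -7/2)} = sqrt(769)/2

E = 9*v^2 + 1, F = 9*u*v, G = 9*u^2 + 1, so EG − F² = 9*u^2 + 9*v^2 + 1. Taking the positive square root: √(EG − F²) = sqrt(9*u^2 + 9*v^2 + 1). At (u, v) = (3, -7/2): sqrt(769)/2.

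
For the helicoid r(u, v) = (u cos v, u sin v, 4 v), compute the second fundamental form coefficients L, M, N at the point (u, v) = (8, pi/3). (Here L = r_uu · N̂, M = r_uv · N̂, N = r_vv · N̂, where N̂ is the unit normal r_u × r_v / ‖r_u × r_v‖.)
L = 0;  M = -sqrt(5)/5;  N = 0

Compute the unit normal N̂(u, v) = (4*sin(v)/sqrt(u^2 + 16), -4*cos(v)/sqrt(u^2 + 16), u/sqrt(u^2 + 16)), and the second partials r_uu, r_uv, r_vv. Take dot products:
  L(u, v) = r_uu · N̂ = 0,
  M(u, v) = r_uv · N̂ = -4/sqrt(u^2 + 16),
  N(u, v) = r_vv · N̂ = 0.
Evaluating at (u, v) = (8, pi/3):
  L = 0, M = -sqrt(5)/5, N = 0.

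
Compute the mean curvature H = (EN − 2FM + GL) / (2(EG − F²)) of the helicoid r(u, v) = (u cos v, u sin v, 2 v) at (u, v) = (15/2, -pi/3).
H = 0

With E = 1, F = 0, G = u^2 + 4, L = 0, M = -2/sqrt(u^2 + 4), N = 0, assemble
  H = (EN − 2FM + GL) / (2(EG − F²)) = 0.
At (u, v) = (15/2, -pi/3): H = 0.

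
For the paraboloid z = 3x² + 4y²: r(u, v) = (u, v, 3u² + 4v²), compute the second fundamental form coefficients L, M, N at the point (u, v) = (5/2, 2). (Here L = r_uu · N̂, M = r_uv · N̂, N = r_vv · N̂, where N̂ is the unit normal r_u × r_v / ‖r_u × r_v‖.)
L = 3*sqrt(482)/241;  M = 0;  N = 4*sqrt(482)/241

Compute the unit normal N̂(u, v) = (-6*u/sqrt(36*u^2 + 64*v^2 + 1), -8*v/sqrt(36*u^2 + 64*v^2 + 1), 1/sqrt(36*u^2 + 64*v^2 + 1)), and the second partials r_uu, r_uv, r_vv. Take dot products:
  L(u, v) = r_uu · N̂ = 6/sqrt(36*u^2 + 64*v^2 + 1),
  M(u, v) = r_uv · N̂ = 0,
  N(u, v) = r_vv · N̂ = 8/sqrt(36*u^2 + 64*v^2 + 1).
Evaluating at (u, v) = (5/2, 2):
  L = 3*sqrt(482)/241, M = 0, N = 4*sqrt(482)/241.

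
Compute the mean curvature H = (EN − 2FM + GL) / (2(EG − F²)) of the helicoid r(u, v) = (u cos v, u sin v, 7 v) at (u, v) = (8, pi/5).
H = 0

With E = 1, F = 0, G = u^2 + 49, L = 0, M = -7/sqrt(u^2 + 49), N = 0, assemble
  H = (EN − 2FM + GL) / (2(EG − F²)) = 0.
At (u, v) = (8, pi/5): H = 0.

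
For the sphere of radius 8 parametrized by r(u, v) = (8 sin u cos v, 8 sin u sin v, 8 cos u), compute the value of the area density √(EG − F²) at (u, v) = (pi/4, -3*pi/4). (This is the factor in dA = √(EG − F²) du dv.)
√(EG − F²)|_{(pi/4, -3*pi/4)} = 32*sqrt(2)

E = 64, F = 0, G = 64*sin(u)^2, so EG − F² = 4096*sin(u)^2. Taking the positive square root: √(EG − F²) = 64*Abs(sin(u)). At (u, v) = (pi/4, -3*pi/4): 32*sqrt(2).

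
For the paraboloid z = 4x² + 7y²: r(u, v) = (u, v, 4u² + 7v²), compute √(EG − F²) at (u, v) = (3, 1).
√(EG − F²)|_{(3, 1)} = sqrt(773)

E = 64*u^2 + 1, F = 112*u*v, G = 196*v^2 + 1; EG − F² = 64*u^2 + 196*v^2 + 1; √(EG − F²) = sqrt(64*u^2 + 196*v^2 + 1). At the given point: sqrt(773).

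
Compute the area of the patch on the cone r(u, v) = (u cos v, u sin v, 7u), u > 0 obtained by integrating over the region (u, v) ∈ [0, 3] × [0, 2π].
Area = 45*sqrt(2)*pi

Area = ∫∫ √(EG − F²) du dv with √(EG − F²) = 5*sqrt(2)*Abs(u). Integrating over [0, 3] × [0, 2π] gives 45*sqrt(2)*pi.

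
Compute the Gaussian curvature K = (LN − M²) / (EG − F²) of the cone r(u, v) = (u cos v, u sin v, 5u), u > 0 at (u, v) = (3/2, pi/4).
K = 0

Coefficients of the first fundamental form: E = 26, F = 0, G = u^2.
Coefficients of the second fundamental form: L = 0, M = 0, N = 5*sqrt(26)*u^2/(26*Abs(u)).
Assemble K = (LN − M²)/(EG − F²) = 0. At (u, v) = (3/2, pi/4): K = 0.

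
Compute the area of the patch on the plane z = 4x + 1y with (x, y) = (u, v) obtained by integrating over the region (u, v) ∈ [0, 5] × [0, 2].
Area = 30*sqrt(2)

Area = ∫∫ √(EG − F²) du dv with √(EG − F²) = 3*sqrt(2). Integrating over [0, 5] × [0, 2] gives 30*sqrt(2).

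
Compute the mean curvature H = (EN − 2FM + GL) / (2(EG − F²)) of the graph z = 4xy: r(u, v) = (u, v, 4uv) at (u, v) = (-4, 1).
H = 256*sqrt(273)/74529

With E = 16*v^2 + 1, F = 16*u*v, G = 16*u^2 + 1, L = 0, M = 4/sqrt(16*u^2 + 16*v^2 + 1), N = 0, assemble
  H = (EN − 2FM + GL) / (2(EG − F²)) = -64*u*v/(16*u^2 + 16*v^2 + 1)^(3/2).
At (u, v) = (-4, 1): H = 256*sqrt(273)/74529.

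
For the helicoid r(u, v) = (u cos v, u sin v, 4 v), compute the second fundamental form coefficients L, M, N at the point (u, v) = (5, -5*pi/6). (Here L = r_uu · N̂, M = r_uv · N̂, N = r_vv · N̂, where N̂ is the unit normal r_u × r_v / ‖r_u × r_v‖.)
L = 0;  M = -4*sqrt(41)/41;  N = 0

Compute the unit normal N̂(u, v) = (4*sin(v)/sqrt(u^2 + 16), -4*cos(v)/sqrt(u^2 + 16), u/sqrt(u^2 + 16)), and the second partials r_uu, r_uv, r_vv. Take dot products:
  L(u, v) = r_uu · N̂ = 0,
  M(u, v) = r_uv · N̂ = -4/sqrt(u^2 + 16),
  N(u, v) = r_vv · N̂ = 0.
Evaluating at (u, v) = (5, -5*pi/6):
  L = 0, M = -4*sqrt(41)/41, N = 0.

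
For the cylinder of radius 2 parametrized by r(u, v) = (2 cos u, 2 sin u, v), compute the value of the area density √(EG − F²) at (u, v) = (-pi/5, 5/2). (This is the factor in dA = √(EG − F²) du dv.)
√(EG − F²)|_{(-pi/5, 5/2)} = 2

E = 4, F = 0, G = 1, so EG − F² = 4. Taking the positive square root: √(EG − F²) = 2. At (u, v) = (-pi/5, 5/2): 2.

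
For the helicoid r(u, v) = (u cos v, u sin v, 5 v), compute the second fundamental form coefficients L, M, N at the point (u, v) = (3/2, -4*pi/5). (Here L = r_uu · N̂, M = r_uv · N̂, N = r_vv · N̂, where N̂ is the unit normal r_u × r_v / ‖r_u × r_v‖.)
L = 0;  M = -10*sqrt(109)/109;  N = 0

Compute the unit normal N̂(u, v) = (5*sin(v)/sqrt(u^2 + 25), -5*cos(v)/sqrt(u^2 + 25), u/sqrt(u^2 + 25)), and the second partials r_uu, r_uv, r_vv. Take dot products:
  L(u, v) = r_uu · N̂ = 0,
  M(u, v) = r_uv · N̂ = -5/sqrt(u^2 + 25),
  N(u, v) = r_vv · N̂ = 0.
Evaluating at (u, v) = (3/2, -4*pi/5):
  L = 0, M = -10*sqrt(109)/109, N = 0.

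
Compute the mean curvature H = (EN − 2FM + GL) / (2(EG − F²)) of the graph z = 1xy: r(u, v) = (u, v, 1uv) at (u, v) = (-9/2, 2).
H = 72*sqrt(101)/10201

With E = v^2 + 1, F = u*v, G = u^2 + 1, L = 0, M = 1/sqrt(u^2 + v^2 + 1), N = 0, assemble
  H = (EN − 2FM + GL) / (2(EG − F²)) = -u*v/(u^2 + v^2 + 1)^(3/2).
At (u, v) = (-9/2, 2): H = 72*sqrt(101)/10201.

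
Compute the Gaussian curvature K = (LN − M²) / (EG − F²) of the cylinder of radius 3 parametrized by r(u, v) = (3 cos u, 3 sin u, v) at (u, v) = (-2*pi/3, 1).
K = 0

Coefficients of the first fundamental form: E = 9, F = 0, G = 1.
Coefficients of the second fundamental form: L = -3, M = 0, N = 0.
Assemble K = (LN − M²)/(EG − F²) = 0. At (u, v) = (-2*pi/3, 1): K = 0.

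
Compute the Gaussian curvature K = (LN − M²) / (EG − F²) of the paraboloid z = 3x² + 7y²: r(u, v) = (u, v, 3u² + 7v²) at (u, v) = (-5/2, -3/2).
K = 84/444889

Coefficients of the first fundamental form: E = 36*u^2 + 1, F = 84*u*v, G = 196*v^2 + 1.
Coefficients of the second fundamental form: L = 6/sqrt(36*u^2 + 196*v^2 + 1), M = 0, N = 14/sqrt(36*u^2 + 196*v^2 + 1).
Assemble K = (LN − M²)/(EG − F²) = 84/(1296*u^4 + 14112*u^2*v^2 + 72*u^2 + 38416*v^4 + 392*v^2 + 1). At (u, v) = (-5/2, -3/2): K = 84/444889.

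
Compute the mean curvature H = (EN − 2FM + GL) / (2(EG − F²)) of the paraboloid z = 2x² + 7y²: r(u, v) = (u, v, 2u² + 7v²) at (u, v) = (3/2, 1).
H = 653*sqrt(233)/54289

With E = 16*u^2 + 1, F = 56*u*v, G = 196*v^2 + 1, L = 4/sqrt(16*u^2 + 196*v^2 + 1), M = 0, N = 14/sqrt(16*u^2 + 196*v^2 + 1), assemble
  H = (EN − 2FM + GL) / (2(EG − F²)) = (112*u^2 + 392*v^2 + 9)/(16*u^2 + 196*v^2 + 1)^(3/2).
At (u, v) = (3/2, 1): H = 653*sqrt(233)/54289.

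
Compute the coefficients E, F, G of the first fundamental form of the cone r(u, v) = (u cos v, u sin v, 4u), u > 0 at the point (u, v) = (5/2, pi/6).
E = 17;  F = 0;  G = 25/4

Partials: r_u = (cos(v), sin(v), 4), r_v = (-u*sin(v), u*cos(v), 0). As functions of (u, v):
  E = r_u · r_u = 17,
  F = r_u · r_v = 0,
  G = r_v · r_v = u^2.
Evaluating at (u, v) = (5/2, pi/6): E = 17, F = 0, G = 25/4.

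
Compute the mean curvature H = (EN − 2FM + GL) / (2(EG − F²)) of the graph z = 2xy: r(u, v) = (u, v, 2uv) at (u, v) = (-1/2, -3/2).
H = -6*sqrt(11)/121

With E = 4*v^2 + 1, F = 4*u*v, G = 4*u^2 + 1, L = 0, M = 2/sqrt(4*u^2 + 4*v^2 + 1), N = 0, assemble
  H = (EN − 2FM + GL) / (2(EG − F²)) = -8*u*v/(4*u^2 + 4*v^2 + 1)^(3/2).
At (u, v) = (-1/2, -3/2): H = -6*sqrt(11)/121.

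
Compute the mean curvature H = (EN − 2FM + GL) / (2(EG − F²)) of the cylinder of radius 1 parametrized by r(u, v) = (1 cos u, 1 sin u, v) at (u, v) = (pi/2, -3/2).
H = -1/2

With E = 1, F = 0, G = 1, L = -1, M = 0, N = 0, assemble
  H = (EN − 2FM + GL) / (2(EG − F²)) = -1/2.
At (u, v) = (pi/2, -3/2): H = -1/2.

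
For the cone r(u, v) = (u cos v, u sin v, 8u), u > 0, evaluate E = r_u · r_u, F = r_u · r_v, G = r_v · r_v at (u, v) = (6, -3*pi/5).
E = 65;  F = 0;  G = 36

Partials: r_u = (cos(v), sin(v), 8), r_v = (-u*sin(v), u*cos(v), 0). As functions of (u, v):
  E = r_u · r_u = 65,
  F = r_u · r_v = 0,
  G = r_v · r_v = u^2.
Evaluating at (u, v) = (6, -3*pi/5): E = 65, F = 0, G = 36.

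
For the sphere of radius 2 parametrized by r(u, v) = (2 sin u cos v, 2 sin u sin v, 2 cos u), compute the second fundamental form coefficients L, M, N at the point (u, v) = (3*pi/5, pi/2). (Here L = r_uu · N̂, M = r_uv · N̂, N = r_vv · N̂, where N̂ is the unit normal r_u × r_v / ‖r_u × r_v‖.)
L = -2;  M = 0;  N = -5/4 - sqrt(5)/4

Compute the unit normal N̂(u, v) = (sin(u)^2*cos(v)/Abs(sin(u)), sin(u)^2*sin(v)/Abs(sin(u)), sin(2*u)/(2*Abs(sin(u)))), and the second partials r_uu, r_uv, r_vv. Take dot products:
  L(u, v) = r_uu · N̂ = -2*sin(u)/Abs(sin(u)),
  M(u, v) = r_uv · N̂ = 0,
  N(u, v) = r_vv · N̂ = -2*sin(u)^3/Abs(sin(u)).
Evaluating at (u, v) = (3*pi/5, pi/2):
  L = -2, M = 0, N = -5/4 - sqrt(5)/4.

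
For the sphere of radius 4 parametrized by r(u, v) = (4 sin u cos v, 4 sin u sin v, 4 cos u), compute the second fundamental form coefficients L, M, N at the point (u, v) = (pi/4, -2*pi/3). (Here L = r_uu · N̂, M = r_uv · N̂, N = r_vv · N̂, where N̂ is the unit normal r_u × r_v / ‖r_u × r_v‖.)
L = -4;  M = 0;  N = -2

Compute the unit normal N̂(u, v) = (sin(u)^2*cos(v)/Abs(sin(u)), sin(u)^2*sin(v)/Abs(sin(u)), sin(2*u)/(2*Abs(sin(u)))), and the second partials r_uu, r_uv, r_vv. Take dot products:
  L(u, v) = r_uu · N̂ = -4*sin(u)/Abs(sin(u)),
  M(u, v) = r_uv · N̂ = 0,
  N(u, v) = r_vv · N̂ = -4*sin(u)^3/Abs(sin(u)).
Evaluating at (u, v) = (pi/4, -2*pi/3):
  L = -4, M = 0, N = -2.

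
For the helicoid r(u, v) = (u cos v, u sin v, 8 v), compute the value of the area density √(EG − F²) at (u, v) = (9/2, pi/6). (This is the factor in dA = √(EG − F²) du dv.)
√(EG − F²)|_{(9/2, pi/6)} = sqrt(337)/2

E = 1, F = 0, G = u^2 + 64, so EG − F² = u^2 + 64. Taking the positive square root: √(EG − F²) = sqrt(u^2 + 64). At (u, v) = (9/2, pi/6): sqrt(337)/2.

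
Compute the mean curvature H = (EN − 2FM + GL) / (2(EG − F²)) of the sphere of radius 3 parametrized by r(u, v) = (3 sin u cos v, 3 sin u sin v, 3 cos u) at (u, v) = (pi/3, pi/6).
H = -1/3

With E = 9, F = 0, G = 9*sin(u)^2, L = -3*sin(u)/Abs(sin(u)), M = 0, N = -3*sin(u)^3/Abs(sin(u)), assemble
  H = (EN − 2FM + GL) / (2(EG − F²)) = -sin(u)/(3*Abs(sin(u))).
At (u, v) = (pi/3, pi/6): H = -1/3.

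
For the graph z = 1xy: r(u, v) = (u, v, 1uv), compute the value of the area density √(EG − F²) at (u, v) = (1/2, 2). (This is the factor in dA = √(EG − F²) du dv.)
√(EG − F²)|_{(1/2, 2)} = sqrt(21)/2

E = v^2 + 1, F = u*v, G = u^2 + 1, so EG − F² = u^2 + v^2 + 1. Taking the positive square root: √(EG − F²) = sqrt(u^2 + v^2 + 1). At (u, v) = (1/2, 2): sqrt(21)/2.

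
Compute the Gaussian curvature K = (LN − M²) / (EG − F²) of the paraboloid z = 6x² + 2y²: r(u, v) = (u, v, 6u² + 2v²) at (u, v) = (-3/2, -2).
K = 48/151321

Coefficients of the first fundamental form: E = 144*u^2 + 1, F = 48*u*v, G = 16*v^2 + 1.
Coefficients of the second fundamental form: L = 12/sqrt(144*u^2 + 16*v^2 + 1), M = 0, N = 4/sqrt(144*u^2 + 16*v^2 + 1).
Assemble K = (LN − M²)/(EG − F²) = 48/(20736*u^4 + 4608*u^2*v^2 + 288*u^2 + 256*v^4 + 32*v^2 + 1). At (u, v) = (-3/2, -2): K = 48/151321.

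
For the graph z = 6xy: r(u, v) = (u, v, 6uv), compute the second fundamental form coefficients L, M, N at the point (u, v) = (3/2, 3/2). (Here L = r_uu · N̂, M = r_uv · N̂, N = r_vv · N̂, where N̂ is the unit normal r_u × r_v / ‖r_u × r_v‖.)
L = 0;  M = 6*sqrt(163)/163;  N = 0

Compute the unit normal N̂(u, v) = (-6*v/sqrt(36*u^2 + 36*v^2 + 1), -6*u/sqrt(36*u^2 + 36*v^2 + 1), 1/sqrt(36*u^2 + 36*v^2 + 1)), and the second partials r_uu, r_uv, r_vv. Take dot products:
  L(u, v) = r_uu · N̂ = 0,
  M(u, v) = r_uv · N̂ = 6/sqrt(36*u^2 + 36*v^2 + 1),
  N(u, v) = r_vv · N̂ = 0.
Evaluating at (u, v) = (3/2, 3/2):
  L = 0, M = 6*sqrt(163)/163, N = 0.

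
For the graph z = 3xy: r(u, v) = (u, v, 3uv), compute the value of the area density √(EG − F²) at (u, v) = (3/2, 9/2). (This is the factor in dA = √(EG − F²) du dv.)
√(EG − F²)|_{(3/2, 9/2)} = sqrt(814)/2

E = 9*v^2 + 1, F = 9*u*v, G = 9*u^2 + 1, so EG − F² = 9*u^2 + 9*v^2 + 1. Taking the positive square root: √(EG − F²) = sqrt(9*u^2 + 9*v^2 + 1). At (u, v) = (3/2, 9/2): sqrt(814)/2.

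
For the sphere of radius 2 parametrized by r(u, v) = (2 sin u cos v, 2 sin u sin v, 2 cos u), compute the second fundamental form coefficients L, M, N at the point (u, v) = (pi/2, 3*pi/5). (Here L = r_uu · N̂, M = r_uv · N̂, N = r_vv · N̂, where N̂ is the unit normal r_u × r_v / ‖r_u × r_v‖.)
L = -2;  M = 0;  N = -2

Compute the unit normal N̂(u, v) = (sin(u)^2*cos(v)/Abs(sin(u)), sin(u)^2*sin(v)/Abs(sin(u)), sin(2*u)/(2*Abs(sin(u)))), and the second partials r_uu, r_uv, r_vv. Take dot products:
  L(u, v) = r_uu · N̂ = -2*sin(u)/Abs(sin(u)),
  M(u, v) = r_uv · N̂ = 0,
  N(u, v) = r_vv · N̂ = -2*sin(u)^3/Abs(sin(u)).
Evaluating at (u, v) = (pi/2, 3*pi/5):
  L = -2, M = 0, N = -2.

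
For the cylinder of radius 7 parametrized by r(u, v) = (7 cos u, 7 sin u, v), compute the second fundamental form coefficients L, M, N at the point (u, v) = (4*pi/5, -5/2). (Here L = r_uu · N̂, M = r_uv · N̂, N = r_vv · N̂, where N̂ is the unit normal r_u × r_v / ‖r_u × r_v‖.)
L = -7;  M = 0;  N = 0

Compute the unit normal N̂(u, v) = (cos(u), sin(u), 0), and the second partials r_uu, r_uv, r_vv. Take dot products:
  L(u, v) = r_uu · N̂ = -7,
  M(u, v) = r_uv · N̂ = 0,
  N(u, v) = r_vv · N̂ = 0.
Evaluating at (u, v) = (4*pi/5, -5/2):
  L = -7, M = 0, N = 0.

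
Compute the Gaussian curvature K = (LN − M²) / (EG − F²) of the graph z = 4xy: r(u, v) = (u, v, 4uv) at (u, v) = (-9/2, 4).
K = -16/337561

Coefficients of the first fundamental form: E = 16*v^2 + 1, F = 16*u*v, G = 16*u^2 + 1.
Coefficients of the second fundamental form: L = 0, M = 4/sqrt(16*u^2 + 16*v^2 + 1), N = 0.
Assemble K = (LN − M²)/(EG − F²) = -16/(256*u^4 + 512*u^2*v^2 + 32*u^2 + 256*v^4 + 32*v^2 + 1). At (u, v) = (-9/2, 4): K = -16/337561.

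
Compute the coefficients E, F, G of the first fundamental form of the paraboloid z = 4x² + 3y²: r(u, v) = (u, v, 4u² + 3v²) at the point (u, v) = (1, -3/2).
E = 65;  F = -72;  G = 82

Partials: r_u = (1, 0, 8*u), r_v = (0, 1, 6*v). As functions of (u, v):
  E = r_u · r_u = 64*u^2 + 1,
  F = r_u · r_v = 48*u*v,
  G = r_v · r_v = 36*v^2 + 1.
Evaluating at (u, v) = (1, -3/2): E = 65, F = -72, G = 82.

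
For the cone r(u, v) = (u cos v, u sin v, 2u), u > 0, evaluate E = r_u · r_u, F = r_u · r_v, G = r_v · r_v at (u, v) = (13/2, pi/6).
E = 5;  F = 0;  G = 169/4

Partials: r_u = (cos(v), sin(v), 2), r_v = (-u*sin(v), u*cos(v), 0). As functions of (u, v):
  E = r_u · r_u = 5,
  F = r_u · r_v = 0,
  G = r_v · r_v = u^2.
Evaluating at (u, v) = (13/2, pi/6): E = 5, F = 0, G = 169/4.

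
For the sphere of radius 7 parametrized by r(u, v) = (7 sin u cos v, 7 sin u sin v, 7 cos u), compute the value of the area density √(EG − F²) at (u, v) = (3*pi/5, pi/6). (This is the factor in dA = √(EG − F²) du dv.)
√(EG − F²)|_{(3*pi/5, pi/6)} = 49*sqrt(2*sqrt(5) + 10)/4

E = 49, F = 0, G = 49*sin(u)^2, so EG − F² = 2401*sin(u)^2. Taking the positive square root: √(EG − F²) = 49*Abs(sin(u)). At (u, v) = (3*pi/5, pi/6): 49*sqrt(2*sqrt(5) + 10)/4.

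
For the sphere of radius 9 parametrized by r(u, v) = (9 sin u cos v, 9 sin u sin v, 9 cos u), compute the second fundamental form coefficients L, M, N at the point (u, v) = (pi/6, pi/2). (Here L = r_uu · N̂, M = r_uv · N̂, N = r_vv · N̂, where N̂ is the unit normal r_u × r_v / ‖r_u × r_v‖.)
L = -9;  M = 0;  N = -9/4

Compute the unit normal N̂(u, v) = (sin(u)^2*cos(v)/Abs(sin(u)), sin(u)^2*sin(v)/Abs(sin(u)), sin(2*u)/(2*Abs(sin(u)))), and the second partials r_uu, r_uv, r_vv. Take dot products:
  L(u, v) = r_uu · N̂ = -9*sin(u)/Abs(sin(u)),
  M(u, v) = r_uv · N̂ = 0,
  N(u, v) = r_vv · N̂ = -9*sin(u)^3/Abs(sin(u)).
Evaluating at (u, v) = (pi/6, pi/2):
  L = -9, M = 0, N = -9/4.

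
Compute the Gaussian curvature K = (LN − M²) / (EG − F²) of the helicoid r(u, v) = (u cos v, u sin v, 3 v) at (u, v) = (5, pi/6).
K = -9/1156

Coefficients of the first fundamental form: E = 1, F = 0, G = u^2 + 9.
Coefficients of the second fundamental form: L = 0, M = -3/sqrt(u^2 + 9), N = 0.
Assemble K = (LN − M²)/(EG − F²) = -9/(u^2 + 9)^2. At (u, v) = (5, pi/6): K = -9/1156.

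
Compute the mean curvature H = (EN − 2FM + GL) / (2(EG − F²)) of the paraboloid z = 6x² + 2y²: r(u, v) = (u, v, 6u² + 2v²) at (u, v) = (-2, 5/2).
H = 1760*sqrt(677)/458329

With E = 144*u^2 + 1, F = 48*u*v, G = 16*v^2 + 1, L = 12/sqrt(144*u^2 + 16*v^2 + 1), M = 0, N = 4/sqrt(144*u^2 + 16*v^2 + 1), assemble
  H = (EN − 2FM + GL) / (2(EG − F²)) = 8*(36*u^2 + 12*v^2 + 1)/(144*u^2 + 16*v^2 + 1)^(3/2).
At (u, v) = (-2, 5/2): H = 1760*sqrt(677)/458329.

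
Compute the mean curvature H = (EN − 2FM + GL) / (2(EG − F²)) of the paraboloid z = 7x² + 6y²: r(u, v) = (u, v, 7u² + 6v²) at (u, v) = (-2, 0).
H = 4717*sqrt(785)/616225

With E = 196*u^2 + 1, F = 168*u*v, G = 144*v^2 + 1, L = 14/sqrt(196*u^2 + 144*v^2 + 1), M = 0, N = 12/sqrt(196*u^2 + 144*v^2 + 1), assemble
  H = (EN − 2FM + GL) / (2(EG − F²)) = (1176*u^2 + 1008*v^2 + 13)/(196*u^2 + 144*v^2 + 1)^(3/2).
At (u, v) = (-2, 0): H = 4717*sqrt(785)/616225.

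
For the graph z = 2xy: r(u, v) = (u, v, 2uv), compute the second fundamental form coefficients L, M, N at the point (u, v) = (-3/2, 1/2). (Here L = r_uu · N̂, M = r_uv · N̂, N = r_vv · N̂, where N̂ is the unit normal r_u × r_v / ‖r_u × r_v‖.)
L = 0;  M = 2*sqrt(11)/11;  N = 0

Compute the unit normal N̂(u, v) = (-2*v/sqrt(4*u^2 + 4*v^2 + 1), -2*u/sqrt(4*u^2 + 4*v^2 + 1), 1/sqrt(4*u^2 + 4*v^2 + 1)), and the second partials r_uu, r_uv, r_vv. Take dot products:
  L(u, v) = r_uu · N̂ = 0,
  M(u, v) = r_uv · N̂ = 2/sqrt(4*u^2 + 4*v^2 + 1),
  N(u, v) = r_vv · N̂ = 0.
Evaluating at (u, v) = (-3/2, 1/2):
  L = 0, M = 2*sqrt(11)/11, N = 0.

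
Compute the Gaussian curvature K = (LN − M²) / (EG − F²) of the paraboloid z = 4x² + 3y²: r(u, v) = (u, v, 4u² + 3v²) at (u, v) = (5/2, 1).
K = 48/190969

Coefficients of the first fundamental form: E = 64*u^2 + 1, F = 48*u*v, G = 36*v^2 + 1.
Coefficients of the second fundamental form: L = 8/sqrt(64*u^2 + 36*v^2 + 1), M = 0, N = 6/sqrt(64*u^2 + 36*v^2 + 1).
Assemble K = (LN − M²)/(EG − F²) = 48/(4096*u^4 + 4608*u^2*v^2 + 128*u^2 + 1296*v^4 + 72*v^2 + 1). At (u, v) = (5/2, 1): K = 48/190969.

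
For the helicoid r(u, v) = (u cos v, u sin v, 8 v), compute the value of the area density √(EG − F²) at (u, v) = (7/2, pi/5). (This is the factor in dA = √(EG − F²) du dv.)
√(EG − F²)|_{(7/2, pi/5)} = sqrt(305)/2

E = 1, F = 0, G = u^2 + 64, so EG − F² = u^2 + 64. Taking the positive square root: √(EG − F²) = sqrt(u^2 + 64). At (u, v) = (7/2, pi/5): sqrt(305)/2.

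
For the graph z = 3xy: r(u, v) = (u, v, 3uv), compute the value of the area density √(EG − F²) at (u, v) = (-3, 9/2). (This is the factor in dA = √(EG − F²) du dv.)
√(EG − F²)|_{(-3, 9/2)} = sqrt(1057)/2

E = 9*v^2 + 1, F = 9*u*v, G = 9*u^2 + 1, so EG − F² = 9*u^2 + 9*v^2 + 1. Taking the positive square root: √(EG − F²) = sqrt(9*u^2 + 9*v^2 + 1). At (u, v) = (-3, 9/2): sqrt(1057)/2.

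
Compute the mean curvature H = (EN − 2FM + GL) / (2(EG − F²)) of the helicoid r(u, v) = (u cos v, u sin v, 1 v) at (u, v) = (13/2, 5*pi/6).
H = 0

With E = 1, F = 0, G = u^2 + 1, L = 0, M = -1/sqrt(u^2 + 1), N = 0, assemble
  H = (EN − 2FM + GL) / (2(EG − F²)) = 0.
At (u, v) = (13/2, 5*pi/6): H = 0.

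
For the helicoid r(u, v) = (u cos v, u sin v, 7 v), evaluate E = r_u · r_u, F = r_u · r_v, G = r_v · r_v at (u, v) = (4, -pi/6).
E = 1;  F = 0;  G = 65

Partials: r_u = (cos(v), sin(v), 0), r_v = (-u*sin(v), u*cos(v), 7). As functions of (u, v):
  E = r_u · r_u = 1,
  F = r_u · r_v = 0,
  G = r_v · r_v = u^2 + 49.
Evaluating at (u, v) = (4, -pi/6): E = 1, F = 0, G = 65.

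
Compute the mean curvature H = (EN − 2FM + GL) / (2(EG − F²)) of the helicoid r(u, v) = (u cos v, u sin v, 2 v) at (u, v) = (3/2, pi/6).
H = 0

With E = 1, F = 0, G = u^2 + 4, L = 0, M = -2/sqrt(u^2 + 4), N = 0, assemble
  H = (EN − 2FM + GL) / (2(EG − F²)) = 0.
At (u, v) = (3/2, pi/6): H = 0.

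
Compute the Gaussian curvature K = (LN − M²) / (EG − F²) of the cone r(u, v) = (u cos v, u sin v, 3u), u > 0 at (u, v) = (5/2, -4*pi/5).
K = 0

Coefficients of the first fundamental form: E = 10, F = 0, G = u^2.
Coefficients of the second fundamental form: L = 0, M = 0, N = 3*sqrt(10)*u^2/(10*Abs(u)).
Assemble K = (LN − M²)/(EG − F²) = 0. At (u, v) = (5/2, -4*pi/5): K = 0.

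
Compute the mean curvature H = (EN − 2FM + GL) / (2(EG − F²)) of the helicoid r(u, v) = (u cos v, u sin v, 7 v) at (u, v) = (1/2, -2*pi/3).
H = 0

With E = 1, F = 0, G = u^2 + 49, L = 0, M = -7/sqrt(u^2 + 49), N = 0, assemble
  H = (EN − 2FM + GL) / (2(EG − F²)) = 0.
At (u, v) = (1/2, -2*pi/3): H = 0.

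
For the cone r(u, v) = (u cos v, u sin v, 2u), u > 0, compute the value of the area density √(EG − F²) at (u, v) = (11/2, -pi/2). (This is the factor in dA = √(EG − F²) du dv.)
√(EG − F²)|_{(11/2, -pi/2)} = 11*sqrt(5)/2

E = 5, F = 0, G = u^2, so EG − F² = 5*u^2. Taking the positive square root: √(EG − F²) = sqrt(5)*Abs(u). At (u, v) = (11/2, -pi/2): 11*sqrt(5)/2.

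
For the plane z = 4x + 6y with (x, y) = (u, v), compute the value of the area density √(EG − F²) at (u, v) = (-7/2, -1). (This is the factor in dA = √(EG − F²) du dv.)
√(EG − F²)|_{(-7/2, -1)} = sqrt(53)

E = 17, F = 24, G = 37, so EG − F² = 53. Taking the positive square root: √(EG − F²) = sqrt(53). At (u, v) = (-7/2, -1): sqrt(53).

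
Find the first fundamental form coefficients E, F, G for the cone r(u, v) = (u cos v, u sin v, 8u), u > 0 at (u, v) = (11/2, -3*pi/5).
E = 65;  F = 0;  G = 121/4

Partials: r_u = (cos(v), sin(v), 8), r_v = (-u*sin(v), u*cos(v), 0). As functions of (u, v):
  E = r_u · r_u = 65,
  F = r_u · r_v = 0,
  G = r_v · r_v = u^2.
Evaluating at (u, v) = (11/2, -3*pi/5): E = 65, F = 0, G = 121/4.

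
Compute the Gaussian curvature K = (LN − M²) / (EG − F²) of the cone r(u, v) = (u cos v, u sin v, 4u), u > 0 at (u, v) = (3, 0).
K = 0

Coefficients of the first fundamental form: E = 17, F = 0, G = u^2.
Coefficients of the second fundamental form: L = 0, M = 0, N = 4*sqrt(17)*u^2/(17*Abs(u)).
Assemble K = (LN − M²)/(EG − F²) = 0. At (u, v) = (3, 0): K = 0.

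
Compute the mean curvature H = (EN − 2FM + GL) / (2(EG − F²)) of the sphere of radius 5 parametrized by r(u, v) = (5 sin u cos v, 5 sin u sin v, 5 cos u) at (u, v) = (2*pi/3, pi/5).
H = -1/5

With E = 25, F = 0, G = 25*sin(u)^2, L = -5*sin(u)/Abs(sin(u)), M = 0, N = -5*sin(u)^3/Abs(sin(u)), assemble
  H = (EN − 2FM + GL) / (2(EG − F²)) = -sin(u)/(5*Abs(sin(u))).
At (u, v) = (2*pi/3, pi/5): H = -1/5.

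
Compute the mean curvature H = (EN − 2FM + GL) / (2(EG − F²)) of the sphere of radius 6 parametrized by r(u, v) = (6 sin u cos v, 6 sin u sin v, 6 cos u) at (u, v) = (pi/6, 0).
H = -1/6

With E = 36, F = 0, G = 36*sin(u)^2, L = -6*sin(u)/Abs(sin(u)), M = 0, N = -6*sin(u)^3/Abs(sin(u)), assemble
  H = (EN − 2FM + GL) / (2(EG − F²)) = -sin(u)/(6*Abs(sin(u))).
At (u, v) = (pi/6, 0): H = -1/6.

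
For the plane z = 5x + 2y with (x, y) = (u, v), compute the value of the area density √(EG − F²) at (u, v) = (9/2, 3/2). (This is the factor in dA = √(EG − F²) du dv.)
√(EG − F²)|_{(9/2, 3/2)} = sqrt(30)

E = 26, F = 10, G = 5, so EG − F² = 30. Taking the positive square root: √(EG − F²) = sqrt(30). At (u, v) = (9/2, 3/2): sqrt(30).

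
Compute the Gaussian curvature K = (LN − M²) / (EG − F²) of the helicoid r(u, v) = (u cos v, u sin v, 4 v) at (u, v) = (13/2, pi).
K = -256/54289

Coefficients of the first fundamental form: E = 1, F = 0, G = u^2 + 16.
Coefficients of the second fundamental form: L = 0, M = -4/sqrt(u^2 + 16), N = 0.
Assemble K = (LN − M²)/(EG − F²) = -16/(u^2 + 16)^2. At (u, v) = (13/2, pi): K = -256/54289.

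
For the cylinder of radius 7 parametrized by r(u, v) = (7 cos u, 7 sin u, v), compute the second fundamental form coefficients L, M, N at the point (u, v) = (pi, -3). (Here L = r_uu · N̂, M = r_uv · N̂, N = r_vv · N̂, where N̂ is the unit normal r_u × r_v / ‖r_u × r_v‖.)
L = -7;  M = 0;  N = 0

Compute the unit normal N̂(u, v) = (cos(u), sin(u), 0), and the second partials r_uu, r_uv, r_vv. Take dot products:
  L(u, v) = r_uu · N̂ = -7,
  M(u, v) = r_uv · N̂ = 0,
  N(u, v) = r_vv · N̂ = 0.
Evaluating at (u, v) = (pi, -3):
  L = -7, M = 0, N = 0.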